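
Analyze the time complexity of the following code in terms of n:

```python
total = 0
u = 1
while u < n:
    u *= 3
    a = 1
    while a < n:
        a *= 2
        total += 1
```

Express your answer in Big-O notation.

Each loop level contributes: log n × log n. Multiplying the contributions gives O(log² n).

Answer: O(log² n)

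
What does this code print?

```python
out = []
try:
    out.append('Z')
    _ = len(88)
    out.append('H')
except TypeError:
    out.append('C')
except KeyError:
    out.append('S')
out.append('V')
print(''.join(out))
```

Execution trace: 'Z' (try body) → 'C' (except TypeError) → 'V' (after the try/except). Output: ZCV

Answer: ZCV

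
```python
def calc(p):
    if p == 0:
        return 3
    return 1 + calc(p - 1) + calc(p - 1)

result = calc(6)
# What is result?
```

calc(p) = 1 + 2·calc(p-1), calc(0)=3. Closed form: (3+1)·2^6 - 1 = 255.

Answer: 255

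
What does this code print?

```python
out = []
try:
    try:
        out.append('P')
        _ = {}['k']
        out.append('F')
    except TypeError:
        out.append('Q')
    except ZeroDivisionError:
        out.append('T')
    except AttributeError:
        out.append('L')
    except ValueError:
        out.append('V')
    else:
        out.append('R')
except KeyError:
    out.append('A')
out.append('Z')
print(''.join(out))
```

Execution trace: 'P' (try body) → 'A' (outer except KeyError) → 'Z' (after the try/except). Output: PAZ

Answer: PAZ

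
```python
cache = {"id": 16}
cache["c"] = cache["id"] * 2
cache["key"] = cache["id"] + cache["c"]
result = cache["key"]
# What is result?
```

Trace:
`cache = {"id": 16}` → cache = {'id': 16}
`cache["c"] = cache["id"] * 2` → cache = {'id': 16, 'c': 32}
`cache["key"] = cache["id"] + cache["c"]` → cache = {'id': 16, 'c': 32, 'key': 48}
`result = cache["key"]` → result = 48
So result = 48

Answer: 48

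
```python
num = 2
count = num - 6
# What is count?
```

Trace:
`num = 2` → num = 2
`count = num - 6` → count = -4
So count = -4

Answer: -4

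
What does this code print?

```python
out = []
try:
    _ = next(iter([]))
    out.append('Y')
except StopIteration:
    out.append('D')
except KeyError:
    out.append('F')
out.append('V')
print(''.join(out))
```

Execution trace: 'D' (except StopIteration) → 'V' (after the try/except). Output: DV

Answer: DV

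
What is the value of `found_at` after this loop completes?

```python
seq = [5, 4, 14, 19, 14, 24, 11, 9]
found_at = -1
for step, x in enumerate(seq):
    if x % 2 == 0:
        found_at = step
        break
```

First even number index in [5, 4, 14, 19, 14, 24, 11, 9]
`found_at` takes the values: -1 → 1

Answer: 1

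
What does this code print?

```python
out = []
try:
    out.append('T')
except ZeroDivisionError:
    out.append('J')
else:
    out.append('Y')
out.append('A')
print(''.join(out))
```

Execution trace: 'T' (try body, no exception) → 'Y' (else) → 'A' (after the try/except). Output: TYA

Answer: TYA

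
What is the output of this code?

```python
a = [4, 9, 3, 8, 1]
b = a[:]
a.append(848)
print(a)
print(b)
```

Key concept: slice [:] creates copy.
Step by step:
`a = [4, 9, 3, 8, 1]` → a = [4, 9, 3, 8, 1]
`b = a[:]` → b = [4, 9, 3, 8, 1]
`a.append(848)` → a = [4, 9, 3, 8, 1, 848]
`print(a)` → prints [4, 9, 3, 8, 1, 848]
`print(b)` → prints [4, 9, 3, 8, 1]

Answer:
[4, 9, 3, 8, 1, 848]
[4, 9, 3, 8, 1]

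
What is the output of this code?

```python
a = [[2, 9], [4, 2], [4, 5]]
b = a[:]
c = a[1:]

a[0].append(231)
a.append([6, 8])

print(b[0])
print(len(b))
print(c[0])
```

Key concept: slice with nested mutation.
Step by step:
`a = [[2, 9], [4, 2], [4, 5]]` → a = [[2, 9], [4, 2], [4, 5]]
`b = a[:]` → b = [[2, 9], [4, 2], [4, 5]]
`c = a[1:]` → c = [[4, 2], [4, 5]]
`a[0].append(231)` → a = [[2, 9, 231], [4, 2], [4, 5]]; b = [[2, 9, 231], [4, 2], [4, 5]]
`a.append([6, 8])` → a = [[2, 9, 231], [4, 2], [4, 5], [6, 8]]
`print(b[0])` → prints [2, 9, 231]
`print(len(b))` → prints 3
`print(c[0])` → prints [4, 2]

Answer:
[2, 9, 231]
3
[4, 2]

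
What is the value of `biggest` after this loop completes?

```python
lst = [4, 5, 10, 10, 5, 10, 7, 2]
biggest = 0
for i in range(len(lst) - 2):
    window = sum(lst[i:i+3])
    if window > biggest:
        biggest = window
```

Max sum of 3-element window in [4, 5, 10, 10, 5, 10, 7, 2]
`biggest` takes the values: 0 → 19 → 25

Answer: 25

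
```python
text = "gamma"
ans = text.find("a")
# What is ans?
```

Trace:
`text = "gamma"` → text = 'gamma'
`ans = text.find("a")` → ans = 1
So ans = 1

Answer: 1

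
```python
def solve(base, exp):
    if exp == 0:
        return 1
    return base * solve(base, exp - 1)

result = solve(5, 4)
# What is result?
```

solve(5, 4) = 5 * 5 * 5 * 5 = 625

Answer: 625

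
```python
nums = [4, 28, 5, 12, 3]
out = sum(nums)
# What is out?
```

Trace:
`nums = [4, 28, 5, 12, 3]` → nums = [4, 28, 5, 12, 3]
`out = sum(nums)` → out = 52
So out = 52

Answer: 52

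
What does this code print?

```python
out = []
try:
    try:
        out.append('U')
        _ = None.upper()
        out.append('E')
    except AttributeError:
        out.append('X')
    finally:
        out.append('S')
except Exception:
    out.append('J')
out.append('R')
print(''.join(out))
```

Execution trace: 'U' (inner try body) → 'X' (inner except AttributeError) → 'S' (inner finally) → 'R' (after the try/except). Output: UXSR

Answer: UXSR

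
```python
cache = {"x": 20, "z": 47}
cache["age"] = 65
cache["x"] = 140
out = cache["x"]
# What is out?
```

Trace:
`cache = {"x": 20, "z": 47}` → cache = {'x': 20, 'z': 47}
`cache["age"] = 65` → cache = {'x': 20, 'z': 47, 'age': 65}
`cache["x"] = 140` → cache = {'x': 140, 'z': 47, 'age': 65}
`out = cache["x"]` → out = 140
So out = 140

Answer: 140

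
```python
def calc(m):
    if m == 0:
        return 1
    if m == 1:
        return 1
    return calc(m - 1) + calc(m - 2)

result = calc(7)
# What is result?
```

Build up from base cases: calc(0)=1, calc(1)=1, calc(2)=2, calc(3)=3, calc(4)=5, calc(5)=8, calc(6)=13, ..., calc(7)=21

Answer: 21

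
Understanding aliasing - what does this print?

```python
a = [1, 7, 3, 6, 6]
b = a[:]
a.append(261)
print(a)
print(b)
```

Key concept: slice [:] creates copy.
Step by step:
`a = [1, 7, 3, 6, 6]` → a = [1, 7, 3, 6, 6]
`b = a[:]` → b = [1, 7, 3, 6, 6]
`a.append(261)` → a = [1, 7, 3, 6, 6, 261]
`print(a)` → prints [1, 7, 3, 6, 6, 261]
`print(b)` → prints [1, 7, 3, 6, 6]

Answer:
[1, 7, 3, 6, 6, 261]
[1, 7, 3, 6, 6]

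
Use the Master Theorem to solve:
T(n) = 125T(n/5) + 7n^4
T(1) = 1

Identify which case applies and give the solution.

a=125, b=5, f(n)=7n^4. log_5(125) = 3. Since c=4 > 3 and the regularity condition holds (125(n/5)^4 = (125/5^4)n^4 with 125/5^4 < 1), Case 3 applies: T(n) = Θ(f(n)) = O(n^4).

Answer: O(n^4) - Case 3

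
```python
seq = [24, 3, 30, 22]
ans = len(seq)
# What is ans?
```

Trace:
`seq = [24, 3, 30, 22]` → seq = [24, 3, 30, 22]
`ans = len(seq)` → ans = 4
So ans = 4

Answer: 4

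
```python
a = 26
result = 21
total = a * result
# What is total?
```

Trace:
`a = 26` → a = 26
`result = 21` → result = 21
`total = a * result` → total = 546
So total = 546

Answer: 546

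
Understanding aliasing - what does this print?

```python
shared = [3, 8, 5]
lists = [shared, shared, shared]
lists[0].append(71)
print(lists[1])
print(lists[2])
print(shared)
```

Key concept: list of same reference.
Step by step:
`shared = [3, 8, 5]` → shared = [3, 8, 5]
`lists = [shared, shared, shared]` → lists = [[3, 8, 5], [3, 8, 5], [3, 8, 5]]
`lists[0].append(71)` → shared = [3, 8, 5, 71]; lists = [[3, 8, 5, 71], [3, 8, 5, 71], [3, 8, 5, 71]]
`print(lists[1])` → prints [3, 8, 5, 71]
`print(lists[2])` → prints [3, 8, 5, 71]
`print(shared)` → prints [3, 8, 5, 71]

Answer:
[3, 8, 5, 71]
[3, 8, 5, 71]
[3, 8, 5, 71]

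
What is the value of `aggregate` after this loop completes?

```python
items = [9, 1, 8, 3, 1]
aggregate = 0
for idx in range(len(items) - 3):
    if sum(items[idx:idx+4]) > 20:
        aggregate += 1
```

Count windows with sum > 20
`aggregate` takes the values: 0 → 1

Answer: 1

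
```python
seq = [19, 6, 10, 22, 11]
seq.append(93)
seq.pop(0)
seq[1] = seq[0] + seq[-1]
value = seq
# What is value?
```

Trace:
`seq = [19, 6, 10, 22, 11]` → seq = [19, 6, 10, 22, 11]
`seq.append(93)` → seq = [19, 6, 10, 22, 11, 93]
`seq.pop(0)` → seq = [6, 10, 22, 11, 93]
`seq[1] = seq[0] + seq[-1]` → seq = [6, 99, 22, 11, 93]
`value = seq` → value = [6, 99, 22, 11, 93]
So value = [6, 99, 22, 11, 93]

Answer: [6, 99, 22, 11, 93]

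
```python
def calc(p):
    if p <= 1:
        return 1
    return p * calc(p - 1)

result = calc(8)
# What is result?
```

calc(8) = 8 * 7 * 6 * 5 * 4 * 3 * 2 * 1 = 40320

Answer: 40320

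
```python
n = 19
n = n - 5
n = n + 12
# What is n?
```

Trace:
`n = 19` → n = 19
`n = n - 5` → n = 14
`n = n + 12` → n = 26
So n = 26

Answer: 26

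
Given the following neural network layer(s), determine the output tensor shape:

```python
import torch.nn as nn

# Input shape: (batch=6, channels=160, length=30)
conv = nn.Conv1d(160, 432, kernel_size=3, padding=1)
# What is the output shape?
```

Input: (6, 160, 30) -> Output: (6, 432, 30)

Answer: (6, 432, 30)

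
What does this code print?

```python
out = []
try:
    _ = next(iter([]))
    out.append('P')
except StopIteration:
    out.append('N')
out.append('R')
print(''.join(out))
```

Execution trace: 'N' (except StopIteration) → 'R' (after the try/except). Output: NR

Answer: NR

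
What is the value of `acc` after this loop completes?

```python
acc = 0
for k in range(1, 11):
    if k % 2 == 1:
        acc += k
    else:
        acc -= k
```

Add odd, subtract even
`acc` takes the values: 0 → 1 → -1 → 2 → -2 → 3 → -3 → 4 → -4 → 5 → -5

Answer: -5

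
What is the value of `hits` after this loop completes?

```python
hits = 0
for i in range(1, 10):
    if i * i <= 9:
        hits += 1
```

Count numbers where i² ≤ 9
`hits` takes the values: 0 → 1 → 2 → 3

Answer: 3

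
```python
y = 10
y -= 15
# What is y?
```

Trace:
`y = 10` → y = 10
`y -= 15` → y = -5
So y = -5

Answer: -5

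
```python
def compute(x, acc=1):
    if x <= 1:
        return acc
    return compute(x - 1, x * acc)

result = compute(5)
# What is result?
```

Accumulator trace (n, acc): (5, 1) -> (4, 5) -> (3, 20) -> (2, 60) -> (1, 120) -> return 120

Answer: 120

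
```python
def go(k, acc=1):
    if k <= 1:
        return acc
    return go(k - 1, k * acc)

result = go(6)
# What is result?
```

Accumulator trace (n, acc): (6, 1) -> (5, 6) -> (4, 30) -> (3, 120) -> (2, 360) -> (1, 720) -> return 720

Answer: 720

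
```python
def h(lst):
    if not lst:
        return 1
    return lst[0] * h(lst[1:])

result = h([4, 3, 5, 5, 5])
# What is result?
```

Product over [4, 3, 5, 5, 5] = 4 * 3 * 5 * 5 * 5 = 1500

Answer: 1500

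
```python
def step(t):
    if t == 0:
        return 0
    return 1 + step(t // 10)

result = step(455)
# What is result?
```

Count of digits of 455: 3

Answer: 3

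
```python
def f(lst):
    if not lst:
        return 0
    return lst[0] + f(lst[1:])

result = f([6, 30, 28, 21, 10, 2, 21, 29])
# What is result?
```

6 + 30 + 28 + 21 + 10 + 2 + 21 + 29 + 0 = 147

Answer: 147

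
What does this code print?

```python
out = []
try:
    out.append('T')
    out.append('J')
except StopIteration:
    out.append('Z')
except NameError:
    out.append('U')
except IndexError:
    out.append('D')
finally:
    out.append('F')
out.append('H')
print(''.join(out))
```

Execution trace: 'T' (try body) → 'J' (try body, no exception) → 'F' (finally) → 'H' (after the try/except). Output: TJFH

Answer: TJFH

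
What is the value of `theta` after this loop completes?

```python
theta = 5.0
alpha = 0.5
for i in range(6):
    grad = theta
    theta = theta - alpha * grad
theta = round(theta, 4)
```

Gradient descent: w = 5.0 * (1 - 0.5)^6
`theta` takes the values: 5.0 → 2.5 → 1.25 → 0.625 → 0.3125 → 0.15625 → 0.078125 → 0.0781

Answer: 0.0781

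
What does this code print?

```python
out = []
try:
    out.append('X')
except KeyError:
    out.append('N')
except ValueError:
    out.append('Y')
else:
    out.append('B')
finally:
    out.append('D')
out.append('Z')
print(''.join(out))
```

Execution trace: 'X' (try body, no exception) → 'B' (else) → 'D' (finally) → 'Z' (after the try/except). Output: XBDZ

Answer: XBDZ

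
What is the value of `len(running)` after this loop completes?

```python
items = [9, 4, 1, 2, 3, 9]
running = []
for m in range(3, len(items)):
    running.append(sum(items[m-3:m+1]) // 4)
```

Number of 4-element averages
`running` takes the values: [] → [4] → [4, 2] → [4, 2, 3]
So `len(running)` = 3

Answer: 3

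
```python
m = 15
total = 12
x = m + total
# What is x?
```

Trace:
`m = 15` → m = 15
`total = 12` → total = 12
`x = m + total` → x = 27
So x = 27

Answer: 27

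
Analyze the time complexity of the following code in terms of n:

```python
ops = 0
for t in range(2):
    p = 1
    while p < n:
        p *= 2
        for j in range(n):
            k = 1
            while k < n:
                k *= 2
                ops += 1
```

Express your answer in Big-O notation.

Each loop level contributes: 1 × log n × n × log n. Multiplying the contributions gives O(n log² n).

Answer: O(n log² n)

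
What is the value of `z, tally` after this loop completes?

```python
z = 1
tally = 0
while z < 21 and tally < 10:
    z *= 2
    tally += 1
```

Double until >= 21 or 10 iterations
`z, tally` takes the values: (1, 0) → (2, 0) → (2, 1) → (4, 1) → (4, 2) → (8, 2) → (8, 3) → (16, 3) → (16, 4) → (32, 4) → (32, 5)

Answer: 32, 5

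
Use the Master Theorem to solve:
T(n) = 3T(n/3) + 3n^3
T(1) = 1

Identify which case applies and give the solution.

a=3, b=3, f(n)=3n^3. log_3(3) = 1. Since c=3 > 1 and the regularity condition holds (3(n/3)^3 = (3/3^3)n^3 with 3/3^3 < 1), Case 3 applies: T(n) = Θ(f(n)) = O(n^3).

Answer: O(n^3) - Case 3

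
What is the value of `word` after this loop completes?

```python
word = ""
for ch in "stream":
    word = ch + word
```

Reverse 'stream'
`word` takes the values: "" → "s" → "ts" → "rts" → "erts" → "aerts" → "maerts"

Answer: "maerts"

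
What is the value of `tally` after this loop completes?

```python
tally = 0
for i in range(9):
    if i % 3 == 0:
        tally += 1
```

Count numbers divisible by 3 in range(9)
`tally` takes the values: 0 → 1 → 2 → 3

Answer: 3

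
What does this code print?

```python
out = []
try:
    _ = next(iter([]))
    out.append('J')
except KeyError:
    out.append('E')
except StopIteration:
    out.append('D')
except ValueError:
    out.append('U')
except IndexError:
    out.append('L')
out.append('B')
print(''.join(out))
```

Execution trace: 'D' (except StopIteration) → 'B' (after the try/except). Output: DB

Answer: DB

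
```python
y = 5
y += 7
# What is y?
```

Trace:
`y = 5` → y = 5
`y += 7` → y = 12
So y = 12

Answer: 12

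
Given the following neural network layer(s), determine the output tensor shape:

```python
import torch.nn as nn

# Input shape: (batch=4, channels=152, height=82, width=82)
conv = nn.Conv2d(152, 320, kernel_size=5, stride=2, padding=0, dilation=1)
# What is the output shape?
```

Input: (4, 152, 82, 82) -> Output: (4, 320, 39, 39)

Answer: (4, 320, 39, 39)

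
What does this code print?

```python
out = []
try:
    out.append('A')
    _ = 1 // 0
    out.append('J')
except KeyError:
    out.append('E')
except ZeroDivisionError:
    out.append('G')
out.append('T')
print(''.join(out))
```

Execution trace: 'A' (try body) → 'G' (except ZeroDivisionError) → 'T' (after the try/except). Output: AGT

Answer: AGT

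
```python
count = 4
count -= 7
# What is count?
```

Trace:
`count = 4` → count = 4
`count -= 7` → count = -3
So count = -3

Answer: -3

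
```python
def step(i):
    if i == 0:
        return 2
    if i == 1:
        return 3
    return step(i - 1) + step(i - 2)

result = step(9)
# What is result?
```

Build up from base cases: step(0)=2, step(1)=3, step(2)=5, step(3)=8, step(4)=13, step(5)=21, step(6)=34, ..., step(9)=144

Answer: 144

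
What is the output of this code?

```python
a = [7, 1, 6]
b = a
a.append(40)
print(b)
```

Key concept: basic list aliasing.
Step by step:
`a = [7, 1, 6]` → a = [7, 1, 6]
`b = a` → b = [7, 1, 6] (same object as a)
`a.append(40)` → a = [7, 1, 6, 40] (same object as b); b = [7, 1, 6, 40] (same object as a)
`print(b)` → prints [7, 1, 6, 40]

Answer: [7, 1, 6, 40]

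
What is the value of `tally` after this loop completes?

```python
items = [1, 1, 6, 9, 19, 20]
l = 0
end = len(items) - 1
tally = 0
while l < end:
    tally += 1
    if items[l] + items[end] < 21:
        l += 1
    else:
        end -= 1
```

Steps to find pair summing to 21
`tally` takes the values: 0 → 1 → 2 → 3 → 4 → 5

Answer: 5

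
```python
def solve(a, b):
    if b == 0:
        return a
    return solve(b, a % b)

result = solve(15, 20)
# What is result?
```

solve(15, 20) -> solve(20, 15) -> solve(15, 5) -> solve(5, 0) -> 5

Answer: 5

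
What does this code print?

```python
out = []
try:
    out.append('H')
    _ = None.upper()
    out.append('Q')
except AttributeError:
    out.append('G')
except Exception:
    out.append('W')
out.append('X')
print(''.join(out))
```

Execution trace: 'H' (try body) → 'G' (except AttributeError) → 'X' (after the try/except). Output: HGX

Answer: HGX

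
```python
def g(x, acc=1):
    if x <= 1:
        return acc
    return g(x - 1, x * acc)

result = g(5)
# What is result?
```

Accumulator trace (n, acc): (5, 1) -> (4, 5) -> (3, 20) -> (2, 60) -> (1, 120) -> return 120

Answer: 120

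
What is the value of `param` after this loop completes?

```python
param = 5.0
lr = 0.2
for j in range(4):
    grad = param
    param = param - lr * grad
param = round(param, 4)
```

Gradient descent: w = 5.0 * (1 - 0.2)^4
`param` takes the values: 5.0 → 4.0 → 3.2 → 2.56 → 2.048

Answer: 2.048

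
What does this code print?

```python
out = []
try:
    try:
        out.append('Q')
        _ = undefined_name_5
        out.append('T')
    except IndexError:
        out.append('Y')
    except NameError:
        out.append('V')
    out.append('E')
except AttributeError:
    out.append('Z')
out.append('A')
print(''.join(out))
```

Execution trace: 'Q' (inner try body) → 'V' (inner except NameError) → 'E' (try body, no exception) → 'A' (after the try/except). Output: QVEA

Answer: QVEA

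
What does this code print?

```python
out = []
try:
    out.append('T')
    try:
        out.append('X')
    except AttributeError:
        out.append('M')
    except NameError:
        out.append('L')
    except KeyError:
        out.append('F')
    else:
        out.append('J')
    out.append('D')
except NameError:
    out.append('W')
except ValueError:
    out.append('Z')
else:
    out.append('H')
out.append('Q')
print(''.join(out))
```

Execution trace: 'T' (try body) → 'X' (inner try body, no exception) → 'J' (inner else) → 'D' (try body, no exception) → 'H' (else) → 'Q' (after the try/except). Output: TXJDHQ

Answer: TXJDHQ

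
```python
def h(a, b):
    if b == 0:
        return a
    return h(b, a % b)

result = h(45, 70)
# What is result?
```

h(45, 70) -> h(70, 45) -> h(45, 25) -> h(25, 20) -> h(20, 5) -> h(5, 0) -> 5

Answer: 5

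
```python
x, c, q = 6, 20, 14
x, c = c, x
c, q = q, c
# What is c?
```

Trace:
`x, c, q = 6, 20, 14` → x = 6; c = 20; q = 14
`x, c = c, x` → x = 20; c = 6
`c, q = q, c` → c = 14; q = 6
So c = 14

Answer: 14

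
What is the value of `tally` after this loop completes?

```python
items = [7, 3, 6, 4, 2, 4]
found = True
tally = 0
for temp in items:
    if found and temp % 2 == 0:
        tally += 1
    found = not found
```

Count even values at even positions
`tally` takes the values: 0 → 1 → 2

Answer: 2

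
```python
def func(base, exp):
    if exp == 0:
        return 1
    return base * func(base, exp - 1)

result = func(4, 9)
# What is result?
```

func(4, 9) = 4 * 4 * 4 * 4 * 4 * 4 * 4 * 4 * 4 = 262144

Answer: 262144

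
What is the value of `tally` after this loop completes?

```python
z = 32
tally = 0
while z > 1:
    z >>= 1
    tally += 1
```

Count right shifts until 1
`tally` takes the values: 0 → 1 → 2 → 3 → 4 → 5

Answer: 5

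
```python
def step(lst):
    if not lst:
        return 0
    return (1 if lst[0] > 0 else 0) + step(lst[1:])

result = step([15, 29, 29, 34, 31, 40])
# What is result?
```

Count of positive elements in [15, 29, 29, 34, 31, 40] = 6

Answer: 6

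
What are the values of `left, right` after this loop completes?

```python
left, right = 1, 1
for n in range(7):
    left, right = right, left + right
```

Fibonacci: after 7 iterations
`left, right` takes the values: (1, 1) → (1, 2) → (2, 3) → (3, 5) → (5, 8) → (8, 13) → (13, 21) → (21, 34)

Answer: 21, 34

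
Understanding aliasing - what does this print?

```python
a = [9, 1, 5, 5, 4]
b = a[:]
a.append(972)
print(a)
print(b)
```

Key concept: slice [:] creates copy.
Step by step:
`a = [9, 1, 5, 5, 4]` → a = [9, 1, 5, 5, 4]
`b = a[:]` → b = [9, 1, 5, 5, 4]
`a.append(972)` → a = [9, 1, 5, 5, 4, 972]
`print(a)` → prints [9, 1, 5, 5, 4, 972]
`print(b)` → prints [9, 1, 5, 5, 4]

Answer:
[9, 1, 5, 5, 4, 972]
[9, 1, 5, 5, 4]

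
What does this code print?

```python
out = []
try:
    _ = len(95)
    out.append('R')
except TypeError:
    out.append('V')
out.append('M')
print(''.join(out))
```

Execution trace: 'V' (except TypeError) → 'M' (after the try/except). Output: VM

Answer: VM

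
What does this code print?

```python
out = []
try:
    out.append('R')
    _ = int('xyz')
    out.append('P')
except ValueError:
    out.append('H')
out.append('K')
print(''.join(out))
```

Execution trace: 'R' (try body) → 'H' (except ValueError) → 'K' (after the try/except). Output: RHK

Answer: RHK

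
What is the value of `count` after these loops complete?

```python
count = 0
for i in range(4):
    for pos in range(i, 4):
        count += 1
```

Upper triangle: 4 + 3 + ... + 1
`count` takes the values: 0 → 1 → 2 → 3 → 4 → 5 → 6 → 7 → 8 → 9 → 10

Answer: 10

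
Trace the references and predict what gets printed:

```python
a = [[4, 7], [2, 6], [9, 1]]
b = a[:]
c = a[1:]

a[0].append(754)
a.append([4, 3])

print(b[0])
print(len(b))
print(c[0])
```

Key concept: slice with nested mutation.
Step by step:
`a = [[4, 7], [2, 6], [9, 1]]` → a = [[4, 7], [2, 6], [9, 1]]
`b = a[:]` → b = [[4, 7], [2, 6], [9, 1]]
`c = a[1:]` → c = [[2, 6], [9, 1]]
`a[0].append(754)` → a = [[4, 7, 754], [2, 6], [9, 1]]; b = [[4, 7, 754], [2, 6], [9, 1]]
`a.append([4, 3])` → a = [[4, 7, 754], [2, 6], [9, 1], [4, 3]]
`print(b[0])` → prints [4, 7, 754]
`print(len(b))` → prints 3
`print(c[0])` → prints [2, 6]

Answer:
[4, 7, 754]
3
[2, 6]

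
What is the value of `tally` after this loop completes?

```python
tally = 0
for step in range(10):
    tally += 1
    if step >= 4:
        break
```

Loop breaks when step reaches 4, tally is 5
`tally` takes the values: 0 → 1 → 2 → 3 → 4 → 5

Answer: 5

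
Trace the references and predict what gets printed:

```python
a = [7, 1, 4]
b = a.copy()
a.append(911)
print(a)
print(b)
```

Key concept: list.copy() creates independent copy.
Step by step:
`a = [7, 1, 4]` → a = [7, 1, 4]
`b = a.copy()` → b = [7, 1, 4]
`a.append(911)` → a = [7, 1, 4, 911]
`print(a)` → prints [7, 1, 4, 911]
`print(b)` → prints [7, 1, 4]

Answer:
[7, 1, 4, 911]
[7, 1, 4]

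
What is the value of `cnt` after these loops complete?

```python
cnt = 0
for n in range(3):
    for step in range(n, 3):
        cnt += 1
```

Upper triangle: 3 + 2 + ... + 1
`cnt` takes the values: 0 → 1 → 2 → 3 → 4 → 5 → 6

Answer: 6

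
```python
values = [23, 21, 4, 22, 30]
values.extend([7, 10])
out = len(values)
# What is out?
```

Trace:
`values = [23, 21, 4, 22, 30]` → values = [23, 21, 4, 22, 30]
`values.extend([7, 10])` → values = [23, 21, 4, 22, 30, 7, 10]
`out = len(values)` → out = 7
So out = 7

Answer: 7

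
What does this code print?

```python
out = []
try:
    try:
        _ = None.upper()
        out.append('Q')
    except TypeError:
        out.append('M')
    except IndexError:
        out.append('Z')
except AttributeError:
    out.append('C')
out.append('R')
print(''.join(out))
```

Execution trace: 'C' (outer except AttributeError) → 'R' (after the try/except). Output: CR

Answer: CR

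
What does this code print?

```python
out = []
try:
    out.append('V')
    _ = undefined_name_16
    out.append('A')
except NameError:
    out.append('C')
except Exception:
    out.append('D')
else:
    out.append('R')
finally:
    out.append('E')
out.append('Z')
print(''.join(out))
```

Execution trace: 'V' (try body) → 'C' (except NameError) → 'E' (finally) → 'Z' (after the try/except). Output: VCEZ

Answer: VCEZ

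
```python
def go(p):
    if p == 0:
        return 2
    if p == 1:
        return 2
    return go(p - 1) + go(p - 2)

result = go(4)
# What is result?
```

Build up from base cases: go(0)=2, go(1)=2, go(2)=4, go(3)=6, go(4)=10

Answer: 10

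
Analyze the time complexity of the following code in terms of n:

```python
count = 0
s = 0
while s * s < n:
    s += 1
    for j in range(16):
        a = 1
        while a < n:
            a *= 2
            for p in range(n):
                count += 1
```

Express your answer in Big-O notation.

Each loop level contributes: √n × 1 × log n × n. Multiplying the contributions gives O(n√n log n).

Answer: O(n√n log n)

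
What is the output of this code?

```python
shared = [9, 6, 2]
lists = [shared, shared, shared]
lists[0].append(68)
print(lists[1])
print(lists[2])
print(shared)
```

Key concept: list of same reference.
Step by step:
`shared = [9, 6, 2]` → shared = [9, 6, 2]
`lists = [shared, shared, shared]` → lists = [[9, 6, 2], [9, 6, 2], [9, 6, 2]]
`lists[0].append(68)` → shared = [9, 6, 2, 68]; lists = [[9, 6, 2, 68], [9, 6, 2, 68], [9, 6, 2, 68]]
`print(lists[1])` → prints [9, 6, 2, 68]
`print(lists[2])` → prints [9, 6, 2, 68]
`print(shared)` → prints [9, 6, 2, 68]

Answer:
[9, 6, 2, 68]
[9, 6, 2, 68]
[9, 6, 2, 68]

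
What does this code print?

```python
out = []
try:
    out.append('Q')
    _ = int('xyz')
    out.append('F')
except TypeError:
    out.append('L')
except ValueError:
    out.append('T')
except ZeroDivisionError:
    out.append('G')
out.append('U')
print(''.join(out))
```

Execution trace: 'Q' (try body) → 'T' (except ValueError) → 'U' (after the try/except). Output: QTU

Answer: QTU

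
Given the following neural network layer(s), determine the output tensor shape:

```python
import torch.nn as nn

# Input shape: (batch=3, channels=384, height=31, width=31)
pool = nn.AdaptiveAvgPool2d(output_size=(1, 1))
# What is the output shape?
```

Input: (3, 384, 31, 31) -> Output: (3, 384, 1, 1)

Answer: (3, 384, 1, 1)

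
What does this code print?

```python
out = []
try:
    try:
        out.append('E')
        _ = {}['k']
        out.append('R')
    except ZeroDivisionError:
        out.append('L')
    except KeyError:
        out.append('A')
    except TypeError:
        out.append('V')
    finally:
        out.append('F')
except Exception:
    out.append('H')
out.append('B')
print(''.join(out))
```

Execution trace: 'E' (inner try body) → 'A' (inner except KeyError) → 'F' (inner finally) → 'B' (after the try/except). Output: EAFB

Answer: EAFB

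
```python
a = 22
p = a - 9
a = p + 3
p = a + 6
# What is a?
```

Trace:
`a = 22` → a = 22
`p = a - 9` → p = 13
`a = p + 3` → a = 16
`p = a + 6` → p = 22
So a = 16

Answer: 16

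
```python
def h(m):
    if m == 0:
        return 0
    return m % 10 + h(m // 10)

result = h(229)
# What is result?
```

Sum of digits of 229: 9 + 2 + 2 = 13

Answer: 13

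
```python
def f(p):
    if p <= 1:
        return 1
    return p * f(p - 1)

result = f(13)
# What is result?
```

f(13) = 13 * 12 * 11 * 10 * 9 * 8 * 7 * 6 * 5 * 4 * 3 * 2 * 1 = 6227020800

Answer: 6227020800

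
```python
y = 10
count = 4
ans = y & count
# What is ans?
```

Trace:
`y = 10` → y = 10
`count = 4` → count = 4
`ans = y & count` → ans = 0
So ans = 0

Answer: 0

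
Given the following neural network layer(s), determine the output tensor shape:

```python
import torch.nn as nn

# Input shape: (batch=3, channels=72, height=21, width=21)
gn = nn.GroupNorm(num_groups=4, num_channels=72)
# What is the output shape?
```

Input: (3, 72, 21, 21) -> Output: (3, 72, 21, 21)

Answer: (3, 72, 21, 21)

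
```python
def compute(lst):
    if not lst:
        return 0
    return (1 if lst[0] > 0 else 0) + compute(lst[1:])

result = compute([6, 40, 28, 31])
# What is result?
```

Count of positive elements in [6, 40, 28, 31] = 4

Answer: 4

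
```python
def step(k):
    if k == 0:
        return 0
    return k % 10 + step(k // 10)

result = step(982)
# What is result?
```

Sum of digits of 982: 2 + 8 + 9 = 19

Answer: 19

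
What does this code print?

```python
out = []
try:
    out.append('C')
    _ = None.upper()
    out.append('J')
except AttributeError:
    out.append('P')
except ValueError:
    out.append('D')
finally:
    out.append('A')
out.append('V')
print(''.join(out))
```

Execution trace: 'C' (try body) → 'P' (except AttributeError) → 'A' (finally) → 'V' (after the try/except). Output: CPAV

Answer: CPAV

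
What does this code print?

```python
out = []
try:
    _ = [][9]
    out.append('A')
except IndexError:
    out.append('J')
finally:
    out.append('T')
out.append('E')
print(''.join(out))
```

Execution trace: 'J' (except IndexError) → 'T' (finally) → 'E' (after the try/except). Output: JTE

Answer: JTE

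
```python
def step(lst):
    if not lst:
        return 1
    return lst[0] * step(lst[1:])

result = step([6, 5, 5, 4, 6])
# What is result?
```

Product over [6, 5, 5, 4, 6] = 6 * 5 * 5 * 4 * 6 = 3600

Answer: 3600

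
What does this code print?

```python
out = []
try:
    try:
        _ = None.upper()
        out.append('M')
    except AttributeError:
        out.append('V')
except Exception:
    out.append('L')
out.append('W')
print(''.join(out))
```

Execution trace: 'V' (inner except AttributeError) → 'W' (after the try/except). Output: VW

Answer: VW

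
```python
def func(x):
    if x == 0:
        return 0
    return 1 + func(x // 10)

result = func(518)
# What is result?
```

Count of digits of 518: 3

Answer: 3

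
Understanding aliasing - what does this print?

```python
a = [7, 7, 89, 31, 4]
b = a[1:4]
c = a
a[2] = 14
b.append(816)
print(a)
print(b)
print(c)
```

Key concept: slice vs alias.
Step by step:
`a = [7, 7, 89, 31, 4]` → a = [7, 7, 89, 31, 4]
`b = a[1:4]` → b = [7, 89, 31]
`c = a` → c = [7, 7, 89, 31, 4] (same object as a)
`a[2] = 14` → a = [7, 7, 14, 31, 4] (same object as c); c = [7, 7, 14, 31, 4] (same object as a)
`b.append(816)` → b = [7, 89, 31, 816]
`print(a)` → prints [7, 7, 14, 31, 4]
`print(b)` → prints [7, 89, 31, 816]
`print(c)` → prints [7, 7, 14, 31, 4]

Answer:
[7, 7, 14, 31, 4]
[7, 89, 31, 816]
[7, 7, 14, 31, 4]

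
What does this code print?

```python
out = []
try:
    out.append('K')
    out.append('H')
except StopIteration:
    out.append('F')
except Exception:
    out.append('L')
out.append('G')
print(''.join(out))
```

Execution trace: 'K' (try body) → 'H' (try body, no exception) → 'G' (after the try/except). Output: KHG

Answer: KHG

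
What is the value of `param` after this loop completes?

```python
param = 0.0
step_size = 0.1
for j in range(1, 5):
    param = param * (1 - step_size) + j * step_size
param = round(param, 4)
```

Moving average with lr=0.1
`param` takes the values: 0.0 → 0.1 → 0.29 → 0.561 → 0.9049

Answer: 0.9049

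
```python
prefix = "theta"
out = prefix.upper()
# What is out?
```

Trace:
`prefix = "theta"` → prefix = 'theta'
`out = prefix.upper()` → out = 'THETA'
So out = 'THETA'

Answer: 'THETA'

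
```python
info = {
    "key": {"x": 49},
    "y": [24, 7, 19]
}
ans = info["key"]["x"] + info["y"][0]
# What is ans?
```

Trace:
`info = { ...` → info = {'key': {'x': 49}, 'y': [24, 7, 19]}
`ans = info["key"]["x"] + info["y"][0]` → ans = 73
So ans = 73

Answer: 73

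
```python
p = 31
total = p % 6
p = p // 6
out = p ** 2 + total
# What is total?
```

Trace:
`p = 31` → p = 31
`total = p % 6` → total = 1
`p = p // 6` → p = 5
`out = p ** 2 + total` → out = 26
So total = 1

Answer: 1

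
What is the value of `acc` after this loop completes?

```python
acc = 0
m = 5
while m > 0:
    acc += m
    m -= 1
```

Sum 5 down to 1
`acc` takes the values: 0 → 5 → 9 → 12 → 14 → 15

Answer: 15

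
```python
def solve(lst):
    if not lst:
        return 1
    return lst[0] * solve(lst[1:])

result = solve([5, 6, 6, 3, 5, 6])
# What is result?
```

Product over [5, 6, 6, 3, 5, 6] = 5 * 6 * 6 * 3 * 5 * 6 = 16200

Answer: 16200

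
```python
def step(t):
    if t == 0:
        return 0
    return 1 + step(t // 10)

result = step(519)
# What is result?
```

Count of digits of 519: 3

Answer: 3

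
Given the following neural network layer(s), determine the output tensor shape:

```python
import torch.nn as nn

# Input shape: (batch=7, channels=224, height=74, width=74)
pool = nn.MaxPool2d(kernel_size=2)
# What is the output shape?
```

Input: (7, 224, 74, 74) -> Output: (7, 224, 37, 37)

Answer: (7, 224, 37, 37)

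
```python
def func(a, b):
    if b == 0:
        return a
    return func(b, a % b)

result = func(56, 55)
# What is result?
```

func(56, 55) -> func(55, 1) -> func(1, 0) -> 1

Answer: 1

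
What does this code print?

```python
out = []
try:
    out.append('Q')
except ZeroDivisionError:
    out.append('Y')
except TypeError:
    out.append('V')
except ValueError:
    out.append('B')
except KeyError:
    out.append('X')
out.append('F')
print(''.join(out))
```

Execution trace: 'Q' (try body, no exception) → 'F' (after the try/except). Output: QF

Answer: QF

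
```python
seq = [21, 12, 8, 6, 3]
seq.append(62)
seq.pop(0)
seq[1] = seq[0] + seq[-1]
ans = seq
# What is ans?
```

Trace:
`seq = [21, 12, 8, 6, 3]` → seq = [21, 12, 8, 6, 3]
`seq.append(62)` → seq = [21, 12, 8, 6, 3, 62]
`seq.pop(0)` → seq = [12, 8, 6, 3, 62]
`seq[1] = seq[0] + seq[-1]` → seq = [12, 74, 6, 3, 62]
`ans = seq` → ans = [12, 74, 6, 3, 62]
So ans = [12, 74, 6, 3, 62]

Answer: [12, 74, 6, 3, 62]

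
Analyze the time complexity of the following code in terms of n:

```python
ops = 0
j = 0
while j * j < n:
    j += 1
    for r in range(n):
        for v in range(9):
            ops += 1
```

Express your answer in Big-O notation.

Each loop level contributes: √n × n × 1. Multiplying the contributions gives O(n√n).

Answer: O(n√n)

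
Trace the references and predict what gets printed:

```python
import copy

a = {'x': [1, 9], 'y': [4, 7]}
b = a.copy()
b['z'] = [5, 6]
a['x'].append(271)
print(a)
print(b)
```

Key concept: shallow copy of dict with mutable values.
Step by step:
`a = {'x': [1, 9], 'y': [4, 7]}` → a = {'x': [1, 9], 'y': [4, 7]}
`b = a.copy()` → b = {'x': [1, 9], 'y': [4, 7]}
`b['z'] = [5, 6]` → b = {'x': [1, 9], 'y': [4, 7], 'z': [5, 6]}
`a['x'].append(271)` → a = {'x': [1, 9, 271], 'y': [4, 7]}; b = {'x': [1, 9, 271], 'y': [4, 7], 'z': [5, 6]}
`print(a)` → prints {'x': [1, 9, 271], 'y': [4, 7]}
`print(b)` → prints {'x': [1, 9, 271], 'y': [4, 7], 'z': [5, 6]}

Answer:
{'x': [1, 9, 271], 'y': [4, 7]}
{'x': [1, 9, 271], 'y': [4, 7], 'z': [5, 6]}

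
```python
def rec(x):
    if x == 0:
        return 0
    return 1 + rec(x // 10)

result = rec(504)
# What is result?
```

Count of digits of 504: 3

Answer: 3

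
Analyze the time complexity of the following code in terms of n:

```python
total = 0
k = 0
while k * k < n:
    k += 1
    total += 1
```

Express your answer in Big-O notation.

Each loop level contributes: √n. Multiplying the contributions gives O(√n).

Answer: O(√n)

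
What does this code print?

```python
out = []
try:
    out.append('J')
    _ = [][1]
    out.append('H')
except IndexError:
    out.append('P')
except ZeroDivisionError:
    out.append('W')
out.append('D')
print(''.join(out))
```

Execution trace: 'J' (try body) → 'P' (except IndexError) → 'D' (after the try/except). Output: JPD

Answer: JPD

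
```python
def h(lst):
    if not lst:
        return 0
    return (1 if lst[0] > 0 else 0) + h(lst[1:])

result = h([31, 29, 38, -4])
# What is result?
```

Count of positive elements in [31, 29, 38, -4] = 3

Answer: 3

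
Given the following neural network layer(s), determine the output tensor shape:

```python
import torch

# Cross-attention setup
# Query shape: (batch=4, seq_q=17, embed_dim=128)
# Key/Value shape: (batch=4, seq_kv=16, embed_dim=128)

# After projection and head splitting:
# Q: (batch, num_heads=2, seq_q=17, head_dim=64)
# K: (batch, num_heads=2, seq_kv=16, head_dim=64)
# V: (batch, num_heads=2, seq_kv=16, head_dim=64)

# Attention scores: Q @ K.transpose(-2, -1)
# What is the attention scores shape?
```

Input: (4, 17, 128) -> Output: (4, 2, 17, 16)

Answer: (4, 2, 17, 16)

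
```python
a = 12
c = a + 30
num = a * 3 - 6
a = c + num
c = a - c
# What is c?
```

Trace:
`a = 12` → a = 12
`c = a + 30` → c = 42
`num = a * 3 - 6` → num = 30
`a = c + num` → a = 72
`c = a - c` → c = 30
So c = 30

Answer: 30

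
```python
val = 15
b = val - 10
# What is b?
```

Trace:
`val = 15` → val = 15
`b = val - 10` → b = 5
So b = 5

Answer: 5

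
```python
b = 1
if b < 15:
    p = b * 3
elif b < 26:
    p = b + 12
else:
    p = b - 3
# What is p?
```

Trace:
`b = 1` → b = 1
`if b < 15: ...` → b < 15 is True → p = 3
So p = 3

Answer: 3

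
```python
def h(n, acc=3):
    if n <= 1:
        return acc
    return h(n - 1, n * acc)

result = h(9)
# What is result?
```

Accumulator trace (n, acc): (9, 3) -> (8, 27) -> (7, 216) -> (6, 1512) -> (5, 9072) -> (4, 45360) -> (3, 181440) -> (2, 544320) -> (1, 1088640) -> return 1088640

Answer: 1088640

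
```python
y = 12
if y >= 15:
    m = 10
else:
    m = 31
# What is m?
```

Trace:
`y = 12` → y = 12
`if y >= 15: ...` → y >= 15 is False, take else branch → m = 31
So m = 31

Answer: 31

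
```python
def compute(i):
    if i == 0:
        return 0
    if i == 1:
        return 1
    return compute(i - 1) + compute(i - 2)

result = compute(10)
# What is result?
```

Build up from base cases: compute(0)=0, compute(1)=1, compute(2)=1, compute(3)=2, compute(4)=3, compute(5)=5, compute(6)=8, ..., compute(10)=55

Answer: 55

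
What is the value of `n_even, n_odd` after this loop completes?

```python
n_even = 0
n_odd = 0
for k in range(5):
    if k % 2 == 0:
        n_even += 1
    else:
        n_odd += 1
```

Count evens and odds in range(5)
`n_even, n_odd` takes the values: (0, 0) → (1, 0) → (1, 1) → (2, 1) → (2, 2) → (3, 2)

Answer: 3, 2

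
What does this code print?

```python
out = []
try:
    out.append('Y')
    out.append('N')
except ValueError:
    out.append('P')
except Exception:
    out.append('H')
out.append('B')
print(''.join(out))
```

Execution trace: 'Y' (try body) → 'N' (try body, no exception) → 'B' (after the try/except). Output: YNB

Answer: YNB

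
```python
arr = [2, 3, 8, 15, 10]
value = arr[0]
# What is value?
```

Trace:
`arr = [2, 3, 8, 15, 10]` → arr = [2, 3, 8, 15, 10]
`value = arr[0]` → value = 2
So value = 2

Answer: 2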